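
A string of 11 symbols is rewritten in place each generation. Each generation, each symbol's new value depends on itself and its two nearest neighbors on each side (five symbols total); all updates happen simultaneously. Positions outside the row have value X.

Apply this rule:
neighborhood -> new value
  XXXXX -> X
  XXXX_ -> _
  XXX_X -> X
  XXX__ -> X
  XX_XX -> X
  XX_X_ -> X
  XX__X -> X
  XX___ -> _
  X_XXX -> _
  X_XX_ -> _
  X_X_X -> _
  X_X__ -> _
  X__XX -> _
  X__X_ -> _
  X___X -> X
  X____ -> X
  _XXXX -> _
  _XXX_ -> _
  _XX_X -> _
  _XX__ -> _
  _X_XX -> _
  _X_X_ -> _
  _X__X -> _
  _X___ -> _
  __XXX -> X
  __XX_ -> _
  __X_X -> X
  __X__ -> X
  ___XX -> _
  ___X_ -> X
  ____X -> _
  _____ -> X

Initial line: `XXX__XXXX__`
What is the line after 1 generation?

X_XX_X__XX_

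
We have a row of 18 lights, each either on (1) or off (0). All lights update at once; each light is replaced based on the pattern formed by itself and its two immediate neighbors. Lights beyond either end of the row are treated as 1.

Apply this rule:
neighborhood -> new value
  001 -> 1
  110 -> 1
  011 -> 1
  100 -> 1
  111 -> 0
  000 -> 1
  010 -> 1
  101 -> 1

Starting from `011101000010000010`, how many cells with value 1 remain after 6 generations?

110111111111111111
011100000000000000
110111111111111111  (repeats generation 1; period 2)
generation 6: 011100000000000000
count of 1: 3

3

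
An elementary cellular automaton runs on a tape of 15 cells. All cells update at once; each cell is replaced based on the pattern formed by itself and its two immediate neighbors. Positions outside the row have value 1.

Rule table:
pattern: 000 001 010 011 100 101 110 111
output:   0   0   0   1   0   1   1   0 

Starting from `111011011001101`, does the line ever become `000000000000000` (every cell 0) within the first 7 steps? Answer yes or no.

yes

step 1: 001111111001111
step 2: 001000001001000
step 3: 000000000000000
all cells are 0 at step 3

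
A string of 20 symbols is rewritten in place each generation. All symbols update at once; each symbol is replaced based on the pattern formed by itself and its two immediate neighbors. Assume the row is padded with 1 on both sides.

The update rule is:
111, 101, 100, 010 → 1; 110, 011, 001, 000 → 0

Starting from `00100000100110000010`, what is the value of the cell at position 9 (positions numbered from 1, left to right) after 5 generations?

0

generation 1: 10110000110001000011
generation 2: 01001000001001100001
generation 3: 11101100001100010000
generation 4: 11010010000010011000
generation 5: 10111011000011000100
position 9 holds 0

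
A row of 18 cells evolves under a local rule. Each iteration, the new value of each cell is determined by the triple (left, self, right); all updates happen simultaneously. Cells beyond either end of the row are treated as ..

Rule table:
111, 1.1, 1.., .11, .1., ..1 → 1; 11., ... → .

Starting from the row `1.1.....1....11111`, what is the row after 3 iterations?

1111...111..11111.
111.1.111.111111.1
11.11111.111111.11

11.11111.111111.11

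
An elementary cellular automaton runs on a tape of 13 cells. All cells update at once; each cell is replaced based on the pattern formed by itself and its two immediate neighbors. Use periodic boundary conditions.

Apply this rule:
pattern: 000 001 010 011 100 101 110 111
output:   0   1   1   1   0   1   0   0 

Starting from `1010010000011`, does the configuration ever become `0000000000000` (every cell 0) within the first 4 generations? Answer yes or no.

no

0110110000110
1101100001100
1011000011001
0110000110011
generation 4 is 0110000110011, still not uniform 0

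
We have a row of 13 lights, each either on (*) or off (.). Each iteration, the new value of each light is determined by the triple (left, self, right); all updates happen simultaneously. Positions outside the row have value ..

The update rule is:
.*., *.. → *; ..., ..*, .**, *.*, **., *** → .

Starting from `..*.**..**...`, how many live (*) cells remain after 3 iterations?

3

..*...*...*..
..**..**..**.
....*...*...*
count of *: 3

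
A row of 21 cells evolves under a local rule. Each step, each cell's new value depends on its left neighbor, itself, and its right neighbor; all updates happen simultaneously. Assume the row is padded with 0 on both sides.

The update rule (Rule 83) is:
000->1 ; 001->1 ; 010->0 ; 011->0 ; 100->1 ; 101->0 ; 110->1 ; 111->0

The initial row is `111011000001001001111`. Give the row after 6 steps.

111000001001001111011

step 1: 001001111110110110001
step 2: 110110000010010011110
step 3: 010011111101101100011
step 4: 101100000100100111101
step 5: 000111111011011000100
step 6: 111000001001001111011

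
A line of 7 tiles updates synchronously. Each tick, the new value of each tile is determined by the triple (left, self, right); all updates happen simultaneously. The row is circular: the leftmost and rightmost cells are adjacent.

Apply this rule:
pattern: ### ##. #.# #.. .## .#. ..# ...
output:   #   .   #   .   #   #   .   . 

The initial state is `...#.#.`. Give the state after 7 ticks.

...#...

...###.
...##..
...#...
...#...  (fixed point — unchanged through tick 7)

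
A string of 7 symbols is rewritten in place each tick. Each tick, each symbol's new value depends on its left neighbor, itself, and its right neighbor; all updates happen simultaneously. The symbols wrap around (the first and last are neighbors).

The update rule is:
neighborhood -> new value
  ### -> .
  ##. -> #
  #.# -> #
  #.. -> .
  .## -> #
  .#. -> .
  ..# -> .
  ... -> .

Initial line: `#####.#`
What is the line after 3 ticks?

tick 1: ....###
tick 2: ....#.#
tick 3: .....#.

.....#.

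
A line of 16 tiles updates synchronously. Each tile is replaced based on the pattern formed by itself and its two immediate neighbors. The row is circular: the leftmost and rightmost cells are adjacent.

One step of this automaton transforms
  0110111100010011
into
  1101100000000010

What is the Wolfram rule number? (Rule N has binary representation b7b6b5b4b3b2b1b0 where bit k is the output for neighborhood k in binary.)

position 5: 111 → 0  (bit 7 = 0)
position 2: 110 → 0  (bit 6 = 0)
position 0: 101 → 1  (bit 5 = 1)
position 8: 100 → 0  (bit 4 = 0)
position 1: 011 → 1  (bit 3 = 1)
position 11: 010 → 0  (bit 2 = 0)
position 10: 001 → 0  (bit 1 = 0)
position 9: 000 → 0  (bit 0 = 0)
bits b7..b0 = 00101000 = 40

40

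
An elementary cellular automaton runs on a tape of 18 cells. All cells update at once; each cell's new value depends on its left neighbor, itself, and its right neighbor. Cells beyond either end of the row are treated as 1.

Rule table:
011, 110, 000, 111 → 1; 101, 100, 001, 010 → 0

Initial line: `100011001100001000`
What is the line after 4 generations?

generation 1: 101011001101100010
generation 2: 100011001101101000
generation 3: 101011001101100010  (repeats generation 1; period 2)
generation 4: 100011001101101000

100011001101101000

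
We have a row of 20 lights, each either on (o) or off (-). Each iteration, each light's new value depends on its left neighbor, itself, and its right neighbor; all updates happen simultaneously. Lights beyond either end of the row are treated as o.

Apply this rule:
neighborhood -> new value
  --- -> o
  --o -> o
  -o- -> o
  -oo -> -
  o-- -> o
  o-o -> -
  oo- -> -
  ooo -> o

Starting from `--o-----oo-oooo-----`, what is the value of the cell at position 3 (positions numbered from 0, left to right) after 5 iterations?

oooooooo----oo-ooooo
ooooooo-oooo----oooo
oooooo---oo-oooo-ooo
ooooo-ooo----oo---oo
oooo---o-oooo--ooo-o
position 3 holds o

o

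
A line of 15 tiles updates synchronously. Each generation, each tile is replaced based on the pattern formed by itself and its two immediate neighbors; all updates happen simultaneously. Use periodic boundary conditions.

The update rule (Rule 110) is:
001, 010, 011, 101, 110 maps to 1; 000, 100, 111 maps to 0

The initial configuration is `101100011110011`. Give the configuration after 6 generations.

011111110100111

111100110010110
100101110111111
101111011100000
111001110100001
001011011100011
011111110100111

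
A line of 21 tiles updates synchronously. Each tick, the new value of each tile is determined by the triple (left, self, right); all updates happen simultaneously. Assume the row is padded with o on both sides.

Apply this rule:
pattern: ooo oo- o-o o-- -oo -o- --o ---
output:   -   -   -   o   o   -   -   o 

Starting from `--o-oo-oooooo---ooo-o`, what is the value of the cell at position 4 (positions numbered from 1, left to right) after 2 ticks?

o---o--o-----oo-o---o
-oo--o--oooo-o---oo-o
position 4 holds -

-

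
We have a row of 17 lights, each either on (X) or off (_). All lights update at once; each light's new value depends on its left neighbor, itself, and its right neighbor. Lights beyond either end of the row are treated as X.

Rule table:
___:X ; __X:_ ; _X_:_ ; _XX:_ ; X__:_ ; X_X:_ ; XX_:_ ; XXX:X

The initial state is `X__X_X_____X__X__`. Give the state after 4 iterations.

_______XXX_______
_XXXXX__X__XXXXX_
__XXX_______XXX__
___X__XXXXX__X___

___X__XXXXX__X___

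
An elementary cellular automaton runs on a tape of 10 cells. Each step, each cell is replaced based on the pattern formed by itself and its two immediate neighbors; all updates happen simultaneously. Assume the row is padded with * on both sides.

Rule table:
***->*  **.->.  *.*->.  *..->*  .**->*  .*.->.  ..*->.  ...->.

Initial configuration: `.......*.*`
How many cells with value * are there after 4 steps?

*........*
.*.......*
..*......*
*..*.....*
count of *: 3

3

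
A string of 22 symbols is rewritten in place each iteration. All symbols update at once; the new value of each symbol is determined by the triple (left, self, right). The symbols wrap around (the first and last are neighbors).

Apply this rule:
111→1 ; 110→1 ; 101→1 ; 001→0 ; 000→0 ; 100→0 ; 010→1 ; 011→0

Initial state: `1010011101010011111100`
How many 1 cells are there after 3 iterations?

8

iteration 1: 1110001111110001111100
iteration 2: 0110000111110000111100
iteration 3: 0010000011110000011100
count of 1: 8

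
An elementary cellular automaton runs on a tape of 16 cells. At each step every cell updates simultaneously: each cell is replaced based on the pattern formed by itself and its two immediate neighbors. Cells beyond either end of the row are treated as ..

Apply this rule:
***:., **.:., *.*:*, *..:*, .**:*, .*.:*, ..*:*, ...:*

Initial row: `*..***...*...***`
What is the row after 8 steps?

****..********..
*...***.......**
*****..********.
*....***.......*
******..********
*.....***.......
*******..*******
*......***......

*......***......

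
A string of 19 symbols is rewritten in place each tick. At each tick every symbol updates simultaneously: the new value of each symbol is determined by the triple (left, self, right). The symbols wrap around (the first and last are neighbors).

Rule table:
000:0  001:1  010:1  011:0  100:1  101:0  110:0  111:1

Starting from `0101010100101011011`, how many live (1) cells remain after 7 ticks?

0101010111101000000
1101010011001100000
0001011100110010001
1011001011001111011
0000111000110110001
1001010101000001011
0111010101100011001
count of 1: 10

10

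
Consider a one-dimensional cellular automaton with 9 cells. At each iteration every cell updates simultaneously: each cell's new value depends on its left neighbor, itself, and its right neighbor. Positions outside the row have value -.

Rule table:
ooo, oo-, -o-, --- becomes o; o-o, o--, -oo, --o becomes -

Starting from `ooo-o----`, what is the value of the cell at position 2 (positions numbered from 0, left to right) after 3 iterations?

o

-oo-o-ooo
--o-o--oo
o-o-o---o
position 2 holds o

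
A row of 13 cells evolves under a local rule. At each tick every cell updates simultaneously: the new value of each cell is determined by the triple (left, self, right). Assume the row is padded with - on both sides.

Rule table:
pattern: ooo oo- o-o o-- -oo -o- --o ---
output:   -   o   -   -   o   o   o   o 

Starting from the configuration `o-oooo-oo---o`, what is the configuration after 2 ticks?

o-o-oo-oo-o-o

o-o--o-oo-ooo
o-o-oo-oo-o-o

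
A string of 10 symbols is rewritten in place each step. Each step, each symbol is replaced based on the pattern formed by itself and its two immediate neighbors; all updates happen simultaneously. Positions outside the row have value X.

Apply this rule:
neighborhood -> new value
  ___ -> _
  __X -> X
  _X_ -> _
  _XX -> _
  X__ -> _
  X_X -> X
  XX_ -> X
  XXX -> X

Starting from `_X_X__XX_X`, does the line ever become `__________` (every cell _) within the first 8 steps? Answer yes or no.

no

step 1: X_X__X_XX_
step 2: XX__X_X_XX
step 3: XX_X_X_X_X
step 4: XXX_X_X_X_
step 5: XXXX_X_X_X
step 6: XXXXX_X_X_
step 7: XXXXXX_X_X
step 8: XXXXXXX_X_
step 8 is XXXXXXX_X_, still not uniform _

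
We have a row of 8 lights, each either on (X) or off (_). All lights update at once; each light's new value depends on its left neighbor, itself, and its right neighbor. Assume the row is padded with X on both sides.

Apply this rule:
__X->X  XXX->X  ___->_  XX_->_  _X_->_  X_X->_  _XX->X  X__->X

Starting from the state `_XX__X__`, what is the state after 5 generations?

X__XXXXX

_X_XX_XX
___X__XX
X_X_XXXX
____XXXX
X__XXXXX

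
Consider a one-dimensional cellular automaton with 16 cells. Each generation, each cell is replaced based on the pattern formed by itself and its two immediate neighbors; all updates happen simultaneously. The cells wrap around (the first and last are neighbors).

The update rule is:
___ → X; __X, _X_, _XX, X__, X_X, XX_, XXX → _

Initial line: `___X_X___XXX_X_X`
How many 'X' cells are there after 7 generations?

_X_____X________
___XXX___XXXXXXX
_X_____X________  (repeats generation 1; period 2)
generation 7: _X_____X________
count of X: 2

2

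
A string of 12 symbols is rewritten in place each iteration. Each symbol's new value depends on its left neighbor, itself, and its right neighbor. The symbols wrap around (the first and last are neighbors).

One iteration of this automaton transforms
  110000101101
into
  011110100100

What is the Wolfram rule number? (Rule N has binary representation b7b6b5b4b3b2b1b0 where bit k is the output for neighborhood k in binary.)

position 0: 111 → 0  (bit 7 = 0)
position 1: 110 → 1  (bit 6 = 1)
position 7: 101 → 0  (bit 5 = 0)
position 2: 100 → 1  (bit 4 = 1)
position 8: 011 → 0  (bit 3 = 0)
position 6: 010 → 1  (bit 2 = 1)
position 5: 001 → 0  (bit 1 = 0)
position 3: 000 → 1  (bit 0 = 1)
bits b7..b0 = 01010101 = 85

85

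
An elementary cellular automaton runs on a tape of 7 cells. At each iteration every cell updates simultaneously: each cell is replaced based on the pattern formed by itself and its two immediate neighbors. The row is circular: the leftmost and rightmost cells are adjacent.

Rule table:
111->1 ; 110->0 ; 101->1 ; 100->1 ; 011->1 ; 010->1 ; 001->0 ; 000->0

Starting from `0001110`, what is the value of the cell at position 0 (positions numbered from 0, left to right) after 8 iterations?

1

0001101
1001011
0101111
1111110
1111101
1111011
1110111
1101111
position 0 holds 1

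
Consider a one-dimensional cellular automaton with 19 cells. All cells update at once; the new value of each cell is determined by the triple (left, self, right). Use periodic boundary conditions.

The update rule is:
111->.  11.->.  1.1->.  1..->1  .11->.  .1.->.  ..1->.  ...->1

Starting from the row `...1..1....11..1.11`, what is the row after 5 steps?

..1..111...1.....11

11..1..111...1.....
..1..1....11..1111.
1..1..111...1.....1
.1..1....11..1111..
..1..111...1.....11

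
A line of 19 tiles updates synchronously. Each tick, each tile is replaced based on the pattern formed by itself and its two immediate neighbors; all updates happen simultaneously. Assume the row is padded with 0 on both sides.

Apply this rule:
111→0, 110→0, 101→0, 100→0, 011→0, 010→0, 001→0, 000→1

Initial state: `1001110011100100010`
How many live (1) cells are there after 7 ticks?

0000000000000001000
1111111111111100011
0000000000000001000  (repeats tick 1; period 2)
tick 7: 0000000000000001000
count of 1: 1

1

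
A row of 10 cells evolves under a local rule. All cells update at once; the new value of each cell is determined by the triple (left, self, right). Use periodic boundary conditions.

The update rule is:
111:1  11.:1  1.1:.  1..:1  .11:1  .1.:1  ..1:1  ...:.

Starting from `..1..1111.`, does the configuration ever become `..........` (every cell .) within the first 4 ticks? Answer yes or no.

tick 1: .111111111
tick 2: .111111111  (fixed point — unchanged through tick 4)
tick 4 is .111111111, still not uniform .

no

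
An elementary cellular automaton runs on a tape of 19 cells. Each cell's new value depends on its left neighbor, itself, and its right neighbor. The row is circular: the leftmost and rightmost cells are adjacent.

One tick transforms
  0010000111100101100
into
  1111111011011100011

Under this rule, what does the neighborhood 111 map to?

At position 8 the neighborhood is 111; the next row has 1 there.

1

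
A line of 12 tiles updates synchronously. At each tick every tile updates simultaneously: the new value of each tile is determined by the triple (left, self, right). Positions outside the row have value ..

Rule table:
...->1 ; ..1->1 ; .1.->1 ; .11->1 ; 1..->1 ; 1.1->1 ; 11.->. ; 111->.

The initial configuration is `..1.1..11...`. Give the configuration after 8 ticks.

tick 1: 11111111.111
tick 2: 1.......11..
tick 3: 111111111.11
tick 4: 1........11.
tick 5: 1111111111.1
tick 6: 1.........11
tick 7: 11111111111.
tick 8: 1..........1

1..........1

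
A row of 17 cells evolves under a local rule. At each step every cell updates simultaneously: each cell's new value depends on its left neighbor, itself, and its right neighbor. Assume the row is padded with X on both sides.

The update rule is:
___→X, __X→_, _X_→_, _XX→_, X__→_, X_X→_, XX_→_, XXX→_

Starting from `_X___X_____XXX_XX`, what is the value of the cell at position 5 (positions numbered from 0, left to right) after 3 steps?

step 1: ___X___XXX_______
step 2: _X___X_____XXXXX_
step 3: ___X___XXX_______
position 5 holds _

_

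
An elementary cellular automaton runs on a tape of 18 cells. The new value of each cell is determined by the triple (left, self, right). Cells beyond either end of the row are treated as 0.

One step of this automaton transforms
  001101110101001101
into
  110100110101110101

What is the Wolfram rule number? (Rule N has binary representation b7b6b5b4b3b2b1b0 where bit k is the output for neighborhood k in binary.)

215

position 6: 111 → 1  (bit 7 = 1)
position 3: 110 → 1  (bit 6 = 1)
position 4: 101 → 0  (bit 5 = 0)
position 12: 100 → 1  (bit 4 = 1)
position 2: 011 → 0  (bit 3 = 0)
position 9: 010 → 1  (bit 2 = 1)
position 1: 001 → 1  (bit 1 = 1)
position 0: 000 → 1  (bit 0 = 1)
bits b7..b0 = 11010111 = 215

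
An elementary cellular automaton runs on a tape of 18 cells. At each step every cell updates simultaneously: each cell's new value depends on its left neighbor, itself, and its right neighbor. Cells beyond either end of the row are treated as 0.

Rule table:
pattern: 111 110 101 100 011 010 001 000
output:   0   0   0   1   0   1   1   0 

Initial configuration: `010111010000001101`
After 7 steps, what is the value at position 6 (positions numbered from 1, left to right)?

0

110000011000010001
001000100100111011
011101111111000000
100000000000100000
110000000001110000
001000000010001000
011100000111011100
position 6 holds 0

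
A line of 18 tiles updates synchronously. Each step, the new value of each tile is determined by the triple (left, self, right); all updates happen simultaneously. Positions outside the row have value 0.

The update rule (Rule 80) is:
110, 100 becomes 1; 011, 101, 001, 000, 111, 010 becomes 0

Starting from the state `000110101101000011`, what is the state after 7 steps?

step 1: 000010000100100001
step 2: 000001000010010000
step 3: 000000100001001000
step 4: 000000010000100100
step 5: 000000001000010010
step 6: 000000000100001001
step 7: 000000000010000100

000000000010000100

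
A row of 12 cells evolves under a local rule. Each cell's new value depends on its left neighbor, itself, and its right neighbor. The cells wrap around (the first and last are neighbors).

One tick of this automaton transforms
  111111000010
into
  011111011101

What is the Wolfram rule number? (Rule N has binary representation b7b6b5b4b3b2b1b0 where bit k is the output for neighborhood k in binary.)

position 1: 111 → 1  (bit 7 = 1)
position 5: 110 → 1  (bit 6 = 1)
position 11: 101 → 1  (bit 5 = 1)
position 6: 100 → 0  (bit 4 = 0)
position 0: 011 → 0  (bit 3 = 0)
position 10: 010 → 0  (bit 2 = 0)
position 9: 001 → 1  (bit 1 = 1)
position 7: 000 → 1  (bit 0 = 1)
bits b7..b0 = 11100011 = 227

227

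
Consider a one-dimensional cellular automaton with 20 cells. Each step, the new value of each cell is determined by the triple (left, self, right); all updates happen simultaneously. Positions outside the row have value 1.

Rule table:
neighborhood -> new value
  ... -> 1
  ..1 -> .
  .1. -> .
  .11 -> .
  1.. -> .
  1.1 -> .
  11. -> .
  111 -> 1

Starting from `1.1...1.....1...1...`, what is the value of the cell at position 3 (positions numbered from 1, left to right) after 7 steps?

step 1: ....1...111...1...1.
step 2: .11...1..1..1...1...
step 3: ....1.........1...1.
step 4: .11...1111111...1...
step 5: ....1..11111..1...1.
step 6: .11.....111.....1...
step 7: ....111..1..111...1.
position 3 holds .

.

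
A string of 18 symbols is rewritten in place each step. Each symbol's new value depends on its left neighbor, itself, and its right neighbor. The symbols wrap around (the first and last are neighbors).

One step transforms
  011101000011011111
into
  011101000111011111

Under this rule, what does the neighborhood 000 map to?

At position 7 the neighborhood is 000; the next row has 0 there.

0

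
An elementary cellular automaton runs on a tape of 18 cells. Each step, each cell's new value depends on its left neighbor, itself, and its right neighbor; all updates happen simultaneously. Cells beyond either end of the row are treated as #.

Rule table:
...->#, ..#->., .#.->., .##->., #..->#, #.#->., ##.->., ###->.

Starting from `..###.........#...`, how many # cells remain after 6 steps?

#....########..##.
.###.........#....
....########..###.
###.........#.....
...########..####.
##.........#......
count of #: 3

3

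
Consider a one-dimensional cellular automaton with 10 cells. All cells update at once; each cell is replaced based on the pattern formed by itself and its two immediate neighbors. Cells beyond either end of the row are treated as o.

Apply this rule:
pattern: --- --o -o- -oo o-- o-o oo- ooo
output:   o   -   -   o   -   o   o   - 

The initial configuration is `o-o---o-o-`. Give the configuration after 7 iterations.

oo--o--o-o
-o------oo
o--oooo-o-
o--o--oo-o
o-----oooo
o-ooo-o---
ooo-oo--o-

ooo-oo--o-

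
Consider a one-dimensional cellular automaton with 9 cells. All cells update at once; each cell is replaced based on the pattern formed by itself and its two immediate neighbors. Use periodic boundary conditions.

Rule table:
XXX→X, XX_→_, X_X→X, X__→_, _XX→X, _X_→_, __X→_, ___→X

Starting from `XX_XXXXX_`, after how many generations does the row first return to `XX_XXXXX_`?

generation 1: X_XXXXX_X
generation 2: _XXXXX_XX
generation 3: XXXXX_XX_
generation 4: XXXX_XX_X
generation 5: XXX_XX_XX
generation 6: XX_XX_XXX
generation 7: X_XX_XXXX
generation 8: _XX_XXXXX
generation 9: XX_XXXXX_

9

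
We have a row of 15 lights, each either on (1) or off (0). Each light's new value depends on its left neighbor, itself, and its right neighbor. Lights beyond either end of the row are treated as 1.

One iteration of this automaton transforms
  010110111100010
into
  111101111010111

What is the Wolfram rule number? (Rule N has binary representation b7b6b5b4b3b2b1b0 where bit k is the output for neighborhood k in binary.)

190

position 7: 111 → 1  (bit 7 = 1)
position 4: 110 → 0  (bit 6 = 0)
position 0: 101 → 1  (bit 5 = 1)
position 10: 100 → 1  (bit 4 = 1)
position 3: 011 → 1  (bit 3 = 1)
position 1: 010 → 1  (bit 2 = 1)
position 12: 001 → 1  (bit 1 = 1)
position 11: 000 → 0  (bit 0 = 0)
bits b7..b0 = 10111110 = 190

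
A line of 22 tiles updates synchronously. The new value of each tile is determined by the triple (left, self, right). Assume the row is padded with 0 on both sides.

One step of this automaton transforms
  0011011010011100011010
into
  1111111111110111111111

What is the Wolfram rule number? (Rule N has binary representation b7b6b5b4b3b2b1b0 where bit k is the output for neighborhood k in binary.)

position 12: 111 → 0  (bit 7 = 0)
position 3: 110 → 1  (bit 6 = 1)
position 4: 101 → 1  (bit 5 = 1)
position 9: 100 → 1  (bit 4 = 1)
position 2: 011 → 1  (bit 3 = 1)
position 8: 010 → 1  (bit 2 = 1)
position 1: 001 → 1  (bit 1 = 1)
position 0: 000 → 1  (bit 0 = 1)
bits b7..b0 = 01111111 = 127

127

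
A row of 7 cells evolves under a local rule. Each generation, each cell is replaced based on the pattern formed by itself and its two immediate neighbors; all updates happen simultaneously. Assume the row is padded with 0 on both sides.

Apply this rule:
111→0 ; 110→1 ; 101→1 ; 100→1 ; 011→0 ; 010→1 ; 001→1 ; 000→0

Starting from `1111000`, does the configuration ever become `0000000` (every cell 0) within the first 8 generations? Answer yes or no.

no

0001100
0010110
0111011
1001101
1110111
0011001
0101111
1110001
generation 8 is 1110001, still not uniform 0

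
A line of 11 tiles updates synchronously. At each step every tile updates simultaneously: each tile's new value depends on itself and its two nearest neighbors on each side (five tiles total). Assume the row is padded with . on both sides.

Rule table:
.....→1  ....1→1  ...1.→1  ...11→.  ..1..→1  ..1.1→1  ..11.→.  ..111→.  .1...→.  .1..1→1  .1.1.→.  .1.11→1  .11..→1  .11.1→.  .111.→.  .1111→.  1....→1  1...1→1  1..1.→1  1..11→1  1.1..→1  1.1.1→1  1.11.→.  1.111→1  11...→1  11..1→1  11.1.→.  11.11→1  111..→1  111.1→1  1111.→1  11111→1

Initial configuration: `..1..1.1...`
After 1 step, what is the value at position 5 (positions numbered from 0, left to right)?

step 1: 111111.1.11
position 5 holds 1

1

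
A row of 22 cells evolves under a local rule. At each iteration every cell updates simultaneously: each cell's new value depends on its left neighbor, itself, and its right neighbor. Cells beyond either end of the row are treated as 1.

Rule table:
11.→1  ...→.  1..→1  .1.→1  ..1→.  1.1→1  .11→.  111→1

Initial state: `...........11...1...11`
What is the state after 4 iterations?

1...........11..11...1
11...........11..11...
111...........11..11..
1111...........11..11.

1111...........11..11.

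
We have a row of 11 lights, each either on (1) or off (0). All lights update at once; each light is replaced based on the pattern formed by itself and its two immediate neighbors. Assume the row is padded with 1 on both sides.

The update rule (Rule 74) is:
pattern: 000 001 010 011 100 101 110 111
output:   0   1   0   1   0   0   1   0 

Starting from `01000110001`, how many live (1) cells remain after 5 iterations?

5

00001110011
00011010110
00111000110
01101001110
01100011010
count of 1: 5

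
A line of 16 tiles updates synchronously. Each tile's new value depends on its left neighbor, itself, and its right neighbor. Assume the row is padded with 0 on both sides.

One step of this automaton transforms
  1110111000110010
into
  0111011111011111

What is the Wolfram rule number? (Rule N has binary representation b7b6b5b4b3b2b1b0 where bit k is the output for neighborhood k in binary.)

position 1: 111 → 1  (bit 7 = 1)
position 2: 110 → 1  (bit 6 = 1)
position 3: 101 → 1  (bit 5 = 1)
position 7: 100 → 1  (bit 4 = 1)
position 0: 011 → 0  (bit 3 = 0)
position 14: 010 → 1  (bit 2 = 1)
position 9: 001 → 1  (bit 1 = 1)
position 8: 000 → 1  (bit 0 = 1)
bits b7..b0 = 11110111 = 247

247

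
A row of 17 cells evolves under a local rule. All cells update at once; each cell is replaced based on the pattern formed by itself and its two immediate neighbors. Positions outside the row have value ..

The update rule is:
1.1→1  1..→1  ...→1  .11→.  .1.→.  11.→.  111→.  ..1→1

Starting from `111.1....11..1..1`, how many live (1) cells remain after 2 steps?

8

...1.1111..11.11.
111.1....11..1..1
count of 1: 8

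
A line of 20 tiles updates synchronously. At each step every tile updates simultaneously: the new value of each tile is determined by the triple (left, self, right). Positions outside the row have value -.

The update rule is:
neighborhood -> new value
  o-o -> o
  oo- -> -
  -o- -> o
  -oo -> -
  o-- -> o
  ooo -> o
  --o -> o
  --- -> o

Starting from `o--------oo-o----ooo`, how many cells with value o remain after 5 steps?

ooooooooo--oooooo-o-
-ooooooo-oo-oooo-ooo
o-ooooo-o--o-oo-o-o-
oo-ooo-oooooo--ooooo
--o-o-o-oooo-oo-ooo-
count of o: 12

12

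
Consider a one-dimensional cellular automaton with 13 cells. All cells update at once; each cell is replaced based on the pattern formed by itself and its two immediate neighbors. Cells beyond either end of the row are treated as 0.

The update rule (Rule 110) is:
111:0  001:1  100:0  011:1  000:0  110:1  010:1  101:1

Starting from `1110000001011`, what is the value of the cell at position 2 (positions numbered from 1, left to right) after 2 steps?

step 1: 1010000011111
step 2: 1110000110001
position 2 holds 1

1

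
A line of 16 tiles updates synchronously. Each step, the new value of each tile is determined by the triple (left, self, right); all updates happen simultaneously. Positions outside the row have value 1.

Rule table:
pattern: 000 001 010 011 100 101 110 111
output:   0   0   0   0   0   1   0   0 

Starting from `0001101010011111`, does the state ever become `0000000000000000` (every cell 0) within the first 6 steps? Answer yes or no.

step 1: 0000010100000000
step 2: 0000001000000000
step 3: 0000000000000000
all cells are 0 at step 3

yes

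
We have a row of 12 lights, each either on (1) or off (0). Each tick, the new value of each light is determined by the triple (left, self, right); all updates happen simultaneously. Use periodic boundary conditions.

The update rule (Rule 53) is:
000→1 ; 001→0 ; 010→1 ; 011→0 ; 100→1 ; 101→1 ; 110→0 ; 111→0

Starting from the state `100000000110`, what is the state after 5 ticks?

111111110001
000000001100
111111100011
000000011000
111111000111

111111000111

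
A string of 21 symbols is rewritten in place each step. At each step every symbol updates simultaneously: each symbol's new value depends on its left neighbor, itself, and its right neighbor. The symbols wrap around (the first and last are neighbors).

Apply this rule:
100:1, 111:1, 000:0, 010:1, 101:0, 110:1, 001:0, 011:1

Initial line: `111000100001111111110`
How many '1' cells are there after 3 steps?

111100110001111111110
111110111001111111110
111110111101111111110
count of 1: 18

18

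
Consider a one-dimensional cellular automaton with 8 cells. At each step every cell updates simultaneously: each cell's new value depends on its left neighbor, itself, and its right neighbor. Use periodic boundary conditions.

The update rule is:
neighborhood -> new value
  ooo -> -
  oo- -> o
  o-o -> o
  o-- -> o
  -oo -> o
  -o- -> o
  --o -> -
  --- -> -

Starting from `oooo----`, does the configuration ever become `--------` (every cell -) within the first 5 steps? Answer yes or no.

no

step 1: o--oo---
step 2: oo-ooo--
step 3: oooo-oo-
step 4: o--ooooo
step 5: oo-o----
step 5 is oo-o----, still not uniform -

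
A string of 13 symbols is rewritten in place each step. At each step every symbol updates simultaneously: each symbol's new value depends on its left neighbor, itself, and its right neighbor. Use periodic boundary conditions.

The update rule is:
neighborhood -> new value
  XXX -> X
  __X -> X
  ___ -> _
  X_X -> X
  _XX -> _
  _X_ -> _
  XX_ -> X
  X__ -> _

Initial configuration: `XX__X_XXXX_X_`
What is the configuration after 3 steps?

_X_X_X_X_XXXX

_X_X_X_XXXX_X
X_X_X_X_XXXX_
_X_X_X_X_XXXX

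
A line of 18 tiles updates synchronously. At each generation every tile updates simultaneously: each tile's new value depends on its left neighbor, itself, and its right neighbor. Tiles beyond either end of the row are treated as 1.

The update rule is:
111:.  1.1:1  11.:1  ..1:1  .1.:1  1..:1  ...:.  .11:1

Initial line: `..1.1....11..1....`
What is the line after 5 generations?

111111..1111111..1
.....1111.....1111
1...11..11...11...
11.11111111.1111.1
.111......111..111

.111......111..111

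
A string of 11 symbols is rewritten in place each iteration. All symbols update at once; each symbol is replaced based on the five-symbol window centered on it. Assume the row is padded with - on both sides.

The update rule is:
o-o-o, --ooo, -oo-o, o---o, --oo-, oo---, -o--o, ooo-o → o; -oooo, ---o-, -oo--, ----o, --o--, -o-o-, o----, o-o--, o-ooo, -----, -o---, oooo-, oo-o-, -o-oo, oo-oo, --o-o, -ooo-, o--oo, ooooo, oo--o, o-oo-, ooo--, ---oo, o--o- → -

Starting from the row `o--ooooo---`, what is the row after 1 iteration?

-o-o----o--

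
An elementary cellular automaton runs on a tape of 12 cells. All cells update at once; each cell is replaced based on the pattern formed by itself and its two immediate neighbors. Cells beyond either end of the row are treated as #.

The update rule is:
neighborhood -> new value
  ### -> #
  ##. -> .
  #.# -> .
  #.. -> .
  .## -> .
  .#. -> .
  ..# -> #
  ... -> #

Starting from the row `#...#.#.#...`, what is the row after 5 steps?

..##......##
.#...#####.#
...##.###...
.##....#..##
....###..#.#

....###..#.#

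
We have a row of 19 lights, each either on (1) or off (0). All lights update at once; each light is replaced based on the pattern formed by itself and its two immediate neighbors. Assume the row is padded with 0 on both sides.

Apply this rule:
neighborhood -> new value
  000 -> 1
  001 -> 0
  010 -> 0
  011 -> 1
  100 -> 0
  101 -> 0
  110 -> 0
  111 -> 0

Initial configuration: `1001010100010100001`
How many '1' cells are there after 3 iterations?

3

0000000001000001100
1111111100011101001
1000000001010000000
count of 1: 3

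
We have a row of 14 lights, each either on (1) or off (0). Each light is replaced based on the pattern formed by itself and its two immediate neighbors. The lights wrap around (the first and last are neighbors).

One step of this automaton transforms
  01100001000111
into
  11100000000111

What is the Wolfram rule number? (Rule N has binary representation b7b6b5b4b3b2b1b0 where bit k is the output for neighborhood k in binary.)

232

position 12: 111 → 1  (bit 7 = 1)
position 2: 110 → 1  (bit 6 = 1)
position 0: 101 → 1  (bit 5 = 1)
position 3: 100 → 0  (bit 4 = 0)
position 1: 011 → 1  (bit 3 = 1)
position 7: 010 → 0  (bit 2 = 0)
position 6: 001 → 0  (bit 1 = 0)
position 4: 000 → 0  (bit 0 = 0)
bits b7..b0 = 11101000 = 232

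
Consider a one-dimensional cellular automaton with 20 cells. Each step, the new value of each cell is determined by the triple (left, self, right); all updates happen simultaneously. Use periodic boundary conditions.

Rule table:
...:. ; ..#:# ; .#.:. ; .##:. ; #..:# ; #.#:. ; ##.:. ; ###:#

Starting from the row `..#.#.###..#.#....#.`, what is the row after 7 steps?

.#.....#.##...#..#.#
..#...#....#.#.##...
.#.#.#.#..#......#..
#.......##.#....#.#.
.#.....#....#..#....
#.#...#.#..#.##.#...
...#.#...##......#.#

...#.#...##......#.#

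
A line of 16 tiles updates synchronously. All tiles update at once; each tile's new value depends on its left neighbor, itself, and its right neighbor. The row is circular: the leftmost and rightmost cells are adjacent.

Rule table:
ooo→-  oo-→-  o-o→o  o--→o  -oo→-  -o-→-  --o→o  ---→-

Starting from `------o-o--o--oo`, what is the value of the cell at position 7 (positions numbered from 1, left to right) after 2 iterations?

o----o-o-oo-oo--
-o--o-o-o--o--oo
position 7 holds o

o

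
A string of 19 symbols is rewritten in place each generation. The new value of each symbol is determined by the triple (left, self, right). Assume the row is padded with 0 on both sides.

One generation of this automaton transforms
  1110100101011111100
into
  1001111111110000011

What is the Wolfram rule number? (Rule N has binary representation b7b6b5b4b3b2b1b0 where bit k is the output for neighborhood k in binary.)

position 1: 111 → 0  (bit 7 = 0)
position 2: 110 → 0  (bit 6 = 0)
position 3: 101 → 1  (bit 5 = 1)
position 5: 100 → 1  (bit 4 = 1)
position 0: 011 → 1  (bit 3 = 1)
position 4: 010 → 1  (bit 2 = 1)
position 6: 001 → 1  (bit 1 = 1)
position 18: 000 → 1  (bit 0 = 1)
bits b7..b0 = 00111111 = 63

63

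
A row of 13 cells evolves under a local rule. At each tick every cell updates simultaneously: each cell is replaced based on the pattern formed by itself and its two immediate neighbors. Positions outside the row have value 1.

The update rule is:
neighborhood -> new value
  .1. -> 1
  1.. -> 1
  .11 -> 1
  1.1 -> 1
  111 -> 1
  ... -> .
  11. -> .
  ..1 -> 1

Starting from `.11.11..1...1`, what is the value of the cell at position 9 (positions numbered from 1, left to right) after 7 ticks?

11.11.1111.11
1.11.1111.111
.11.1111.1111
11.1111.11111
1.1111.111111
.1111.1111111
1111.11111111
position 9 holds 1

1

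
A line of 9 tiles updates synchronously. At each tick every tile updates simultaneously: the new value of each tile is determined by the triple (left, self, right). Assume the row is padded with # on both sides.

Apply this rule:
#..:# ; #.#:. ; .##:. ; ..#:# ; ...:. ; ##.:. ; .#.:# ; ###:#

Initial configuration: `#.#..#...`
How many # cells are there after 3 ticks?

..#####.#
##.###...
#...#.#.#
count of #: 4

4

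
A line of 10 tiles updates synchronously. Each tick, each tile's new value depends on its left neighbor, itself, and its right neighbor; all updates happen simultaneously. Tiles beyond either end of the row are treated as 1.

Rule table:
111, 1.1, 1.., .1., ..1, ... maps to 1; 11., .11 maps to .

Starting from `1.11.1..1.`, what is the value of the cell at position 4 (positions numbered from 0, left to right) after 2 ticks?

.1..111111
1111.11111
position 4 holds .

.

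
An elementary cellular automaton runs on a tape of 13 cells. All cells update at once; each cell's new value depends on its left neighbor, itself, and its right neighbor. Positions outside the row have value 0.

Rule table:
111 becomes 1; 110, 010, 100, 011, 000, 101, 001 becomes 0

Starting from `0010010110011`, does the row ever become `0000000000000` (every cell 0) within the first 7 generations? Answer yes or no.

yes

0000000000000
all cells are 0 at generation 1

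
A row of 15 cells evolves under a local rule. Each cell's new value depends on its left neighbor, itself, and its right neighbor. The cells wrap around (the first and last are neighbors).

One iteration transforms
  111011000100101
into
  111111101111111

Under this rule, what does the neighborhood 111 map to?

1

At position 0 the neighborhood is 111; the next row has 1 there.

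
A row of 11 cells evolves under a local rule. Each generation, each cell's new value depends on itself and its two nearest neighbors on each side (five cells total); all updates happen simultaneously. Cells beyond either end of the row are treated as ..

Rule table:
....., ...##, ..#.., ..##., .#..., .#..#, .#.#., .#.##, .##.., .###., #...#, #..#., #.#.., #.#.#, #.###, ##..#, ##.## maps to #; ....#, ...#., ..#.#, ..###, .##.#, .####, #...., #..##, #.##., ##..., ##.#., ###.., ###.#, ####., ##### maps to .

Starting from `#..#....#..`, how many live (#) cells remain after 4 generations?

5

#####...##.
......####.
####.#.....
.....##.###
count of #: 5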